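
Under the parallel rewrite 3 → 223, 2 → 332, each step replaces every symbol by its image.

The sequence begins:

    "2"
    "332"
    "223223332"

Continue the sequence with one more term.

Rewriting each symbol of 223223332: 2→332, 2→332, 3→223, 2→332, 2→332, 3→223, 3→223, 3→223, 2→332, which concatenates to 332 332 223 332 332 223 223 223 332.

332332223332332223223223332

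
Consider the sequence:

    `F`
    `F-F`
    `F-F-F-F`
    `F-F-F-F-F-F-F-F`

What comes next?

Each string is two copies of the previous one joined by '-'.
Doubling F-F-F-F-F-F-F-F with '-' between the halves:

F-F-F-F-F-F-F-F-F-F-F-F-F-F-F-F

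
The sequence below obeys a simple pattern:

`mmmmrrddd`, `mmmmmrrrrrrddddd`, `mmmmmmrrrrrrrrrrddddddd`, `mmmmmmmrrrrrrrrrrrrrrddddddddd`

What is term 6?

Term n consists of n+3 m's, followed by 4n-2 r's, followed by 2n+1 d's (n = 1, 2, …).
Setting n = 6 gives 9, 22, 13 characters in each block.

mmmmmmmmmrrrrrrrrrrrrrrrrrrrrrrddddddddddddd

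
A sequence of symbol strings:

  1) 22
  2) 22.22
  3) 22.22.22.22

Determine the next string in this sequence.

22.22.22.22.22.22.22.22

s(k+1) = s(k)·.·s(k) — each term doubles the last with '.' between the halves.
One more doubling of 22.22.22.22 gives the answer.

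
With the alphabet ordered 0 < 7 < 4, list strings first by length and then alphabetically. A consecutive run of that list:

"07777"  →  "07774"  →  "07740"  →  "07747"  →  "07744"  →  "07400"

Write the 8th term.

07404

Advancing 2 positions from 07400 through 07400 → 07407 reaches term 8.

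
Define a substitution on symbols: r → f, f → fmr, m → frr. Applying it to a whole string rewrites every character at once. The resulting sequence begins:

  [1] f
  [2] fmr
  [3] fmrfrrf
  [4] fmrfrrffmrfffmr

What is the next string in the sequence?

Applying the rule to each of the 15 symbols of fmrfrrffmrfffmr gives the pieces fmr frr f fmr f f fmr fmr frr f fmr fmr fmr frr f, which concatenate to the answer.

fmrfrrffmrfffmrfmrfrrffmrfmrfmrfrrf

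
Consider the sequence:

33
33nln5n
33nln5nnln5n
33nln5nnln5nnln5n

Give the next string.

Every step adds nln5n to the end: s(k+1) = s(k)·nln5n.
One more step from 33nln5nnln5nnln5n gives the answer.

33nln5nnln5nnln5nnln5n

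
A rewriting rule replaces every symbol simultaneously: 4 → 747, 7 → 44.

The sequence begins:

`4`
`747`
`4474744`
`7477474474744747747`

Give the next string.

44747444474744747747447474474774744747444474744

φ(7477474474744747747) expands symbol-by-symbol to 44 747 44 44 747 44 747 747 44 747 44 747 747 44 747 44 44 747 44; joining the 19 pieces gives the next term.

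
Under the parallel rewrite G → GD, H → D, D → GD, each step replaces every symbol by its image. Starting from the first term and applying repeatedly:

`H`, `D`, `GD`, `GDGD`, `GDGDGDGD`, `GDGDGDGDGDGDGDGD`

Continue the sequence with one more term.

Replace each of the 16 characters of GDGDGDGDGDGDGDGD in place — GD GD GD GD GD GD GD GD GD GD GD GD GD GD GD GD — and concatenate.

GDGDGDGDGDGDGDGDGDGDGDGDGDGDGDGD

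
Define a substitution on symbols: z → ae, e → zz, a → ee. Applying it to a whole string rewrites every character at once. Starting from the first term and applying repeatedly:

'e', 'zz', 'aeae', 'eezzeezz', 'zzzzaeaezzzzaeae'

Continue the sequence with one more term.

Rewriting the 16 symbols of zzzzaeaezzzzaeae one by one yields ae ae ae ae ee zz ee zz ae ae ae ae ee zz ee zz; concatenated:

aeaeaeaeeezzeezzaeaeaeaeeezzeezz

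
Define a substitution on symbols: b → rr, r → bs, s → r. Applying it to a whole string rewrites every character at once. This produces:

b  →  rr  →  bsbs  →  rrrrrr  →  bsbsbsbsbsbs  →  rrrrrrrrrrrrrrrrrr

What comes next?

Replace each of the 18 characters of rrrrrrrrrrrrrrrrrr in place — bs bs bs bs bs bs bs bs bs bs bs bs bs bs bs bs bs bs — and concatenate.

bsbsbsbsbsbsbsbsbsbsbsbsbsbsbsbsbsbs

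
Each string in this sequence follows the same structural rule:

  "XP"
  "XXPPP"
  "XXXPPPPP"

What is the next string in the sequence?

Term n consists of n X's, followed by 2n-1 P's (n = 1, 2, …).
For the next term, n = 4, so the run lengths are 4, 7.

XXXXPPPPPPP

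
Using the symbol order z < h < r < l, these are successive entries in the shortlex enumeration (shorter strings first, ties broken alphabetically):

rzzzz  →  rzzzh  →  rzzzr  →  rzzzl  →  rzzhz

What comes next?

rzzhh

Treat rzzhz as a base-4 numeral over the given alphabet and add one, carrying through any trailing l's.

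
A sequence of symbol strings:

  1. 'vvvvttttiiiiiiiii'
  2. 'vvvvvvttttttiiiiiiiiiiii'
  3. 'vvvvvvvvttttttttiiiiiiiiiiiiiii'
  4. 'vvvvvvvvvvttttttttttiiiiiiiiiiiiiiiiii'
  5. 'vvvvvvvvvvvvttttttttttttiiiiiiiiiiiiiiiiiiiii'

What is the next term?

vvvvvvvvvvvvvvttttttttttttttiiiiiiiiiiiiiiiiiiiiiiii

Each string has the form v^{2n} t^{2n} i^{3n+3}, where the shown terms are n = 2, 3, 4, 5, 6.
At n = 7 the blocks have lengths 14, 14, 24.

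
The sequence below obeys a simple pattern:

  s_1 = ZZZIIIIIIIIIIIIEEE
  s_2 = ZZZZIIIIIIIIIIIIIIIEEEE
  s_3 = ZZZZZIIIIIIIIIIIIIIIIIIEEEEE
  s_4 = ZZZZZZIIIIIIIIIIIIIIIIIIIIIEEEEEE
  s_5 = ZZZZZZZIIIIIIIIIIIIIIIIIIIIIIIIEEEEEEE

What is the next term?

ZZZZZZZZIIIIIIIIIIIIIIIIIIIIIIIIIIIEEEEEEEE

Reading off run lengths: Z runs 3, 4, 5, 6, 7; I runs 12, 15, 18, 21, 24; E runs 3, 4, 5, 6, 7 — each is linear in n, where the shown terms are n = 3, 4, 5, 6, 7.
At n = 8 the blocks have lengths 8, 27, 8.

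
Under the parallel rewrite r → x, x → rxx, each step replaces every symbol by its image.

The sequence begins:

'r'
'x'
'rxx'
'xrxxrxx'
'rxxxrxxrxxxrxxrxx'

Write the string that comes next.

Replace each of the 17 characters of rxxxrxxrxxxrxxrxx in place — x rxx rxx rxx x rxx rxx x rxx rxx rxx x rxx rxx x rxx rxx — and concatenate.

xrxxrxxrxxxrxxrxxxrxxrxxrxxxrxxrxxxrxxrxx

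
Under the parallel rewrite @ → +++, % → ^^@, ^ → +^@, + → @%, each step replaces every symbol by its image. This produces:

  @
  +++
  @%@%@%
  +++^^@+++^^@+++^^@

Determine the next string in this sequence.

@%@%@%+^@+^@+++@%@%@%+^@+^@+++@%@%@%+^@+^@+++

φ(+++^^@+++^^@+++^^@) expands symbol-by-symbol to @% @% @% +^@ +^@ +++ @% @% @% +^@ +^@ +++ @% @% @% +^@ +^@ +++; joining the 18 pieces gives the next term.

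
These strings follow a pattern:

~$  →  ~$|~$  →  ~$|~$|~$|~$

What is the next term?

Every step duplicates the string with '|' between the halves.
Doubling ~$|~$|~$|~$ with '|' between the halves:

~$|~$|~$|~$|~$|~$|~$|~$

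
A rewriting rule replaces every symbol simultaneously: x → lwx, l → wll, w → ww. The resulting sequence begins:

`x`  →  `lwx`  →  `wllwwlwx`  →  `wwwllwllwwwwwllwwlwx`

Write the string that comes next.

wwwwwwwllwllwwwllwllwwwwwwwwwwwllwllwwwwwllwwlwx

φ(wwwllwllwwwwwllwwlwx) expands symbol-by-symbol to ww ww ww wll wll ww wll wll ww ww ww ww ww wll wll ww ww wll ww lwx; joining the 20 pieces gives the next term.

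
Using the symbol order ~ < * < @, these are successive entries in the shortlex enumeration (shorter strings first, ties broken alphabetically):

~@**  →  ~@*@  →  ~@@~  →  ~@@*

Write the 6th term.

*~~~

Continuing the enumeration 2 steps past ~@@*: ~@@* → ~@@@ → (answer).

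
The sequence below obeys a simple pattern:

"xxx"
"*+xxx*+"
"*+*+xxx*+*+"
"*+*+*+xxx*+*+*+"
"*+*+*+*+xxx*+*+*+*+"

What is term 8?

Each term wraps the previous one in *+ on the left and *+ on the right.
From *+*+*+*+xxx*+*+*+*+, 3 further steps: *+*+*+*+xxx*+*+*+*+ → *+*+*+*+*+xxx*+*+*+*+*+ → *+*+*+*+*+*+xxx*+*+*+*+*+*+ → (answer).

*+*+*+*+*+*+*+xxx*+*+*+*+*+*+*+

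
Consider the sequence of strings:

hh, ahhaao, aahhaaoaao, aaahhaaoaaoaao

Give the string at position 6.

aaaaahhaaoaaoaaoaaoaao

s(k+1) = a·s(k)·aao, so each term gains a as a prefix and aao as a suffix.
From aaahhaaoaaoaao, 2 further steps: aaahhaaoaaoaao → aaaahhaaoaaoaaoaao → (answer).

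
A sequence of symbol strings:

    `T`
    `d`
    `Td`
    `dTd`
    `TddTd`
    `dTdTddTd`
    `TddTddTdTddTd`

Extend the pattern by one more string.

From term 3 onward, concatenate the second-to-last term with the last: T·d = Td, d·Td = dTd, …
So term 8 is dTdTddTd·TddTddTdTddTd.

dTdTddTdTddTddTdTddTd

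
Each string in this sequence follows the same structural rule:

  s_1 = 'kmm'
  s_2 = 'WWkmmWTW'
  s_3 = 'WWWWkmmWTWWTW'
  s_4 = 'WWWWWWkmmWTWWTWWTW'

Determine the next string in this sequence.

Every step adds WW to the front and WTW to the end of the previous string.
Applying this once more to WWWWWWkmmWTWWTWWTW:

WWWWWWWWkmmWTWWTWWTWWTW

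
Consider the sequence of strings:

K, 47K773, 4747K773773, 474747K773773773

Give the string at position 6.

4747474747K773773773773773

Each term wraps the previous one in 47 on the left and 773 on the right.
From 474747K773773773, 2 further steps: 474747K773773773 → 47474747K773773773773 → (answer).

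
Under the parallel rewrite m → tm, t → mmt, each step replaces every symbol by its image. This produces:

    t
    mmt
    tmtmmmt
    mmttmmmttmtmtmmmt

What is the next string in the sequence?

Rewriting the 17 symbols of mmttmmmttmtmtmmmt one by one yields tm tm mmt mmt tm tm tm mmt mmt tm mmt tm mmt tm tm tm mmt; concatenated:

tmtmmmtmmttmtmtmmmtmmttmmmttmmmttmtmtmmmt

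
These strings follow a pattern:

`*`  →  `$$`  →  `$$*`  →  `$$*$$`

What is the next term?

From term 3 onward, concatenate the last term with the second-to-last: $$·* = $$*, $$*·$$ = $$*$$, …
The next term joins $$*$$ and $$*.

$$*$$$$*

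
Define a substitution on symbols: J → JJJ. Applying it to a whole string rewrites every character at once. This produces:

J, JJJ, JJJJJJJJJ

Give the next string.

JJJJJJJJJJJJJJJJJJJJJJJJJJJ

Apply φ to JJJJJJJJJ symbol by symbol: J→JJJ, J→JJJ, J→JJJ, J→JJJ, J→JJJ, J→JJJ, J→JJJ, J→JJJ, J→JJJ; joined: JJJ JJJ JJJ JJJ JJJ JJJ JJJ JJJ JJJ.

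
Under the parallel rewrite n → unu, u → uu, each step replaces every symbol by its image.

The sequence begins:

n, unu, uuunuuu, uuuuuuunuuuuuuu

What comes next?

Replace each of the 15 characters of uuuuuuunuuuuuuu in place — uu uu uu uu uu uu uu unu uu uu uu uu uu uu uu — and concatenate.

uuuuuuuuuuuuuuunuuuuuuuuuuuuuuu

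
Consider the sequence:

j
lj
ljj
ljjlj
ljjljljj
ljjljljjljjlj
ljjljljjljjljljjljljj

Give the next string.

This is a Fibonacci-style word recurrence s(k) = s(k−1)·s(k−2): e.g. lj·j = ljj.
Continuing: ljjljljjljjljljjljljj · ljjljljjljjlj gives term 8.

ljjljljjljjljljjljljjljjljljjljjlj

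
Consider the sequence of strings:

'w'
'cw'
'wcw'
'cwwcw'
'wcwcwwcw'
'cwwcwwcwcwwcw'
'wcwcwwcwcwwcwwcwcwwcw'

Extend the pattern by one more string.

Each term (from the third on) is the two preceding terms concatenated in order: term 3 = w·cw = wcw.
Continuing: cwwcwwcwcwwcw · wcwcwwcwcwwcwwcwcwwcw gives term 8.

cwwcwwcwcwwcwwcwcwwcwcwwcwwcwcwwcw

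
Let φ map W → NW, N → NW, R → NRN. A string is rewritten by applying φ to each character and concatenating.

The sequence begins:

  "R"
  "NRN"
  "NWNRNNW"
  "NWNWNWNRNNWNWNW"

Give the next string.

Applying the rule to each of the 15 symbols of NWNWNWNRNNWNWNW gives the pieces NW NW NW NW NW NW NW NRN NW NW NW NW NW NW NW, which concatenate to the answer.

NWNWNWNWNWNWNWNRNNWNWNWNWNWNWNW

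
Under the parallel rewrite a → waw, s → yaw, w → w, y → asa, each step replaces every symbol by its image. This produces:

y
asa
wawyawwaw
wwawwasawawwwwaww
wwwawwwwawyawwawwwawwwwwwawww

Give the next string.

Rewriting the 29 symbols of wwwawwwwawyawwawwwawwwwwwawww one by one yields w w w waw w w w w waw w asa waw w w waw w w w waw w w w w w w waw w w w; concatenated:

wwwwawwwwwwawwasawawwwwawwwwwawwwwwwwwawwww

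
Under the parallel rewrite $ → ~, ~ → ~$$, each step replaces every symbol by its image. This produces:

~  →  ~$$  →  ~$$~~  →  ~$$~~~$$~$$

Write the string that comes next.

Apply φ to ~$$~~~$$~$$ symbol by symbol: ~→~$$, $→~, $→~, ~→~$$, ~→~$$, ~→~$$, $→~, $→~, ~→~$$, $→~, $→~; joined: ~$$ ~ ~ ~$$ ~$$ ~$$ ~ ~ ~$$ ~ ~.

~$$~~~$$~$$~$$~~~$$~~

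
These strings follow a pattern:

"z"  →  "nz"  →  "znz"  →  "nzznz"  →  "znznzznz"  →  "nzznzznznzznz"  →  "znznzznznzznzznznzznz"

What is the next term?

From term 3 onward, concatenate the second-to-last term with the last: z·nz = znz, nz·znz = nzznz, …
The next term joins nzznzznznzznz and znznzznznzznzznznzznz.

nzznzznznzznzznznzznznzznzznznzznz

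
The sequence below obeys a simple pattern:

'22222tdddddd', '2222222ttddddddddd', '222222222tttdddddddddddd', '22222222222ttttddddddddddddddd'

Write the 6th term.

222222222222222ttttttddddddddddddddddddddd

Term n consists of 2n+3 2's, followed by n t's, followed by 3n+3 d's (n = 1, 2, …).
At n = 6 the blocks have lengths 15, 6, 21.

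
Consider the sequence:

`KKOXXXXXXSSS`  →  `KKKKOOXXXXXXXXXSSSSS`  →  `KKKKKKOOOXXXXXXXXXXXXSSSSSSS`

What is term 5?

Each string has the form K^{2n} O^{n} X^{3n+3} S^{2n+1} (n = 1, 2, …).
Setting n = 5 gives 10, 5, 18, 11 characters in each block.

KKKKKKKKKKOOOOOXXXXXXXXXXXXXXXXXXSSSSSSSSSSS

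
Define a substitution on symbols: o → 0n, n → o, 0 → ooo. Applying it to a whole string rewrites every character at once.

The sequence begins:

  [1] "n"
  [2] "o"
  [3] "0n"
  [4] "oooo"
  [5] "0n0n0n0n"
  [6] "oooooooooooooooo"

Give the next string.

Replace each of the 16 characters of oooooooooooooooo in place — 0n 0n 0n 0n 0n 0n 0n 0n 0n 0n 0n 0n 0n 0n 0n 0n — and concatenate.

0n0n0n0n0n0n0n0n0n0n0n0n0n0n0n0n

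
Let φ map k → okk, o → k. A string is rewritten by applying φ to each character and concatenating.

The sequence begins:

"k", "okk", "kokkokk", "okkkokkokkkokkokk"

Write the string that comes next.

Rewriting the 17 symbols of okkkokkokkkokkokk one by one yields k okk okk okk k okk okk k okk okk okk k okk okk k okk okk; concatenated:

kokkokkokkkokkokkkokkokkokkkokkokkkokkokk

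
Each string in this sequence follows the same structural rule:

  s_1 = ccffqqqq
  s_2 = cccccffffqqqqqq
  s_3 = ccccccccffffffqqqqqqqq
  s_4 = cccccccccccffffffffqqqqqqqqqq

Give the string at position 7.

Each string has the form c^{3n-1} f^{2n} q^{2n+2} (n = 1, 2, …).
At n = 7 the blocks have lengths 20, 14, 16.

ccccccccccccccccccccffffffffffffffqqqqqqqqqqqqqqqq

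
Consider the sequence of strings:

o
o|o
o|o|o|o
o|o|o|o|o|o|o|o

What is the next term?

Every step duplicates the string with '|' between the halves.
One more doubling of o|o|o|o|o|o|o|o gives the answer.

o|o|o|o|o|o|o|o|o|o|o|o|o|o|o|o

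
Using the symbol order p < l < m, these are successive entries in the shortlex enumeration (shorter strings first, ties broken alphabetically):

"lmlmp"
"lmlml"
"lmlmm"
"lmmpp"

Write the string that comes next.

Find the rightmost character of lmmpp below m, bump it to the next letter, and reset everything to its right to p.

lmmpl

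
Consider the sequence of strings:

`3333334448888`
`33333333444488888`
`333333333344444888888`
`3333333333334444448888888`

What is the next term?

The n-th term is 2n 3's then n 4's then n+1 8's, where the shown terms are n = 3, 4, 5, 6.
Setting n = 7 gives 14, 7, 8 characters in each block.

33333333333333444444488888888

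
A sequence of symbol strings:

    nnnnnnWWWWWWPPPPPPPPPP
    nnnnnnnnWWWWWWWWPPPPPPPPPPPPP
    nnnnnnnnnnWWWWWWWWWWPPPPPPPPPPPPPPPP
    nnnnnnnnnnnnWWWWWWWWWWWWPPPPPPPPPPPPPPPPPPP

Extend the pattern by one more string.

The n-th term is 2n n's then 2n W's then 3n+1 P's, where the shown terms are n = 3, 4, 5, 6.
For the next term, n = 7, so the run lengths are 14, 14, 22.

nnnnnnnnnnnnnnWWWWWWWWWWWWWWPPPPPPPPPPPPPPPPPPPPPP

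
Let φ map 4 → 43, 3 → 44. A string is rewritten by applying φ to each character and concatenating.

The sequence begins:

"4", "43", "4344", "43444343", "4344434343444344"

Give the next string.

Rewriting the 16 symbols of 4344434343444344 one by one yields 43 44 43 43 43 44 43 44 43 44 43 43 43 44 43 43; concatenated:

43444343434443444344434343444343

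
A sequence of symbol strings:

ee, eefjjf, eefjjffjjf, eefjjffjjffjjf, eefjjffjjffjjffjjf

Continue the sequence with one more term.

Each term is the previous one with fjjf appended.
Applying this once more to eefjjffjjffjjffjjf:

eefjjffjjffjjffjjffjjf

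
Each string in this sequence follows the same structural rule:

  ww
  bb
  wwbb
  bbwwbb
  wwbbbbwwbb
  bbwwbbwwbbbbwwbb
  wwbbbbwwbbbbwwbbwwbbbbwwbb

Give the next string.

bbwwbbwwbbbbwwbbwwbbbbwwbbbbwwbbwwbbbbwwbb

Each term (from the third on) is the two preceding terms concatenated in order: term 3 = ww·bb = wwbb.
Continuing: bbwwbbwwbbbbwwbb · wwbbbbwwbbbbwwbbwwbbbbwwbb gives term 8.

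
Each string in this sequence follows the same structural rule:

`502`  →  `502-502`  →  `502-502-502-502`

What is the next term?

s(k+1) = s(k)·-·s(k) — each term doubles the last with '-' between the halves.
So the next term is two copies of 502-502-502-502 with '-' between the halves.

502-502-502-502-502-502-502-502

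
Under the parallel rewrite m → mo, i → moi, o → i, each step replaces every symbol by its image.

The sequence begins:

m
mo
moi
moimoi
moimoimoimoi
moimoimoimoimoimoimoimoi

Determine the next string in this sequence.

φ(moimoimoimoimoimoimoimoi) expands symbol-by-symbol to mo i moi mo i moi mo i moi mo i moi mo i moi mo i moi mo i moi mo i moi; joining the 24 pieces gives the next term.

moimoimoimoimoimoimoimoimoimoimoimoimoimoimoimoi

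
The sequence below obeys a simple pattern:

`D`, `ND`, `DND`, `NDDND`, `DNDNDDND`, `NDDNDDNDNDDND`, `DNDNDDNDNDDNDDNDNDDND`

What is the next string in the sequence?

NDDNDDNDNDDNDDNDNDDNDNDDNDDNDNDDND

Each term (from the third on) is the two preceding terms concatenated in order: term 3 = D·ND = DND.
Continuing: NDDNDDNDNDDND · DNDNDDNDNDDNDDNDNDDND gives term 8.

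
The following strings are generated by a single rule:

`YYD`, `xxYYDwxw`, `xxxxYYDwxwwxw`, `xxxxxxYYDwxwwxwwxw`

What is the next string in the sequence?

Each term wraps the previous one in xx on the left and wxw on the right.
One more step from xxxxxxYYDwxwwxwwxw gives the answer.

xxxxxxxxYYDwxwwxwwxwwxw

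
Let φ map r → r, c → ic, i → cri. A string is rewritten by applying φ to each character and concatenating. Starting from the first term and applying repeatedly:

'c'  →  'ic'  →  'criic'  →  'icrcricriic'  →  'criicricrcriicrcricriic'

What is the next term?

Replace each of the 23 characters of criicricrcriicrcricriic in place — ic r cri cri ic r cri ic r ic r cri cri ic r ic r cri ic r cri cri ic — and concatenate.

icrcricriicrcriicricrcricriicricrcriicrcricriic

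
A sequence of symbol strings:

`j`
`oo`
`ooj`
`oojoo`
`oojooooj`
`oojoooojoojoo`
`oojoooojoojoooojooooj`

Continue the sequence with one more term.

Each term (from the third on) is the previous term followed by the one before it: term 3 = oo·j = ooj.
So term 8 is oojoooojoojoooojooooj·oojoooojoojoo.

oojoooojoojoooojoooojoojoooojoojoo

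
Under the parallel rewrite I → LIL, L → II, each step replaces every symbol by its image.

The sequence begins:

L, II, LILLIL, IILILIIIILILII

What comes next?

LILLILIILILIILILLILLILLILIILILIILILLIL

Applying the rule to each of the 14 symbols of IILILIIIILILII gives the pieces LIL LIL II LIL II LIL LIL LIL LIL II LIL II LIL LIL, which concatenate to the answer.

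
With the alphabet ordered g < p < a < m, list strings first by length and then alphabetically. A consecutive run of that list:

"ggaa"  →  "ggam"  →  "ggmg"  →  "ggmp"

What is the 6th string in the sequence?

Stepping forward 2 times from ggmp: ggmp → ggma, then the target.

ggmm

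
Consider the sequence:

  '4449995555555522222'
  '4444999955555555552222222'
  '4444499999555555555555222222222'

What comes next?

4444449999995555555555555522222222222

Each string has the form 4^{n} 9^{n} 5^{2n+2} 2^{2n-1}, where the shown terms are n = 3, 4, 5.
Setting n = 6 gives 6, 6, 14, 11 characters in each block.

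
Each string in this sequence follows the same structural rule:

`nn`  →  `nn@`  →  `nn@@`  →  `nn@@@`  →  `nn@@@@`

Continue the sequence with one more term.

The strings grow by a fixed suffix @ each time.
Applying this once more to nn@@@@:

nn@@@@@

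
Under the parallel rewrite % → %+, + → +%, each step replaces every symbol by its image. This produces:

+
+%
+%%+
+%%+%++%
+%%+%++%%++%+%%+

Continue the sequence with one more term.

φ(+%%+%++%%++%+%%+) expands symbol-by-symbol to +% %+ %+ +% %+ +% +% %+ %+ +% +% %+ +% %+ %+ +%; joining the 16 pieces gives the next term.

+%%+%++%%++%+%%+%++%+%%++%%+%++%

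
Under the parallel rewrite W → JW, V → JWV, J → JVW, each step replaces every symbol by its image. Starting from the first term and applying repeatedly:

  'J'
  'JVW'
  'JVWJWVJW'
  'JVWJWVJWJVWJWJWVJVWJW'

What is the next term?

JVWJWVJWJVWJWJWVJVWJWJVWJWVJWJVWJWJVWJWJWVJVWJWVJWJVWJW

Applying the rule to each of the 21 symbols of JVWJWVJWJVWJWJWVJVWJW gives the pieces JVW JWV JW JVW JW JWV JVW JW JVW JWV JW JVW JW JVW JW JWV JVW JWV JW JVW JW, which concatenate to the answer.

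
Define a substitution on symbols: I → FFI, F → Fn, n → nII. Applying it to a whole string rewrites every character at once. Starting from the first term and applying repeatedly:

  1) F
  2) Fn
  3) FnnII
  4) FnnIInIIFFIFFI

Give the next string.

FnnIInIIFFIFFInIIFFIFFIFnFnFFIFnFnFFI

Replace each of the 14 characters of FnnIInIIFFIFFI in place — Fn nII nII FFI FFI nII FFI FFI Fn Fn FFI Fn Fn FFI — and concatenate.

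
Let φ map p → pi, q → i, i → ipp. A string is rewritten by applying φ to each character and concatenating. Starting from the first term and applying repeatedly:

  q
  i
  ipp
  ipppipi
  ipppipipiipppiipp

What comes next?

ipppipipiipppiipppiippipppipipiippipppipi

Replace each of the 17 characters of ipppipipiipppiipp in place — ipp pi pi pi ipp pi ipp pi ipp ipp pi pi pi ipp ipp pi pi — and concatenate.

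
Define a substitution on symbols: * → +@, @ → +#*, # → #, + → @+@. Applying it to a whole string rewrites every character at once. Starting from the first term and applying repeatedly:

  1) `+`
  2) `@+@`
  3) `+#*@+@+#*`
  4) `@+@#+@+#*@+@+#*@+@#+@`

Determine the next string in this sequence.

Applying the rule to each of the 21 symbols of @+@#+@+#*@+@+#*@+@#+@ gives the pieces +#* @+@ +#* # @+@ +#* @+@ # +@ +#* @+@ +#* @+@ # +@ +#* @+@ +#* # @+@ +#*, which concatenate to the answer.

+#*@+@+#*#@+@+#*@+@#+@+#*@+@+#*@+@#+@+#*@+@+#*#@+@+#*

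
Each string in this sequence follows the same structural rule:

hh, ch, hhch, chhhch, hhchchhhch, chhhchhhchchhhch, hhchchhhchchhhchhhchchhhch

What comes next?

This is a Fibonacci-style word recurrence s(k) = s(k−2)·s(k−1): e.g. hh·ch = hhch.
Continuing: chhhchhhchchhhch · hhchchhhchchhhchhhchchhhch gives term 8.

chhhchhhchchhhchhhchchhhchchhhchhhchchhhch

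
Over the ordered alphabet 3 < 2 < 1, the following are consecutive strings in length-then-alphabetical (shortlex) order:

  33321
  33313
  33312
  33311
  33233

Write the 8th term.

33223

Continuing the enumeration 3 steps past 33233: 33233 → 33232 → 33231 → (answer).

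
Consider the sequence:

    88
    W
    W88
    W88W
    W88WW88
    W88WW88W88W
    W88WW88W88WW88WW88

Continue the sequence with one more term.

W88WW88W88WW88WW88W88WW88W88W

From term 3 onward, concatenate the last term with the second-to-last: W·88 = W88, W88·W = W88W, …
So term 8 is W88WW88W88WW88WW88·W88WW88W88W.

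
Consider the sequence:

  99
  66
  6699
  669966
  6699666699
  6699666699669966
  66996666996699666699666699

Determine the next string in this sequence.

669966669966996666996666996699666699669966

This is a Fibonacci-style word recurrence s(k) = s(k−1)·s(k−2): e.g. 66·99 = 6699.
Continuing: 66996666996699666699666699 · 6699666699669966 gives term 8.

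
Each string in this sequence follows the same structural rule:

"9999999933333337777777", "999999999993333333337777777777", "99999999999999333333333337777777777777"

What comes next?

9999999999999999933333333333337777777777777777

The n-th term is 3n-1 9's then 2n+1 3's then 3n-2 7's, where the shown terms are n = 3, 4, 5.
Setting n = 6 gives 17, 13, 16 characters in each block.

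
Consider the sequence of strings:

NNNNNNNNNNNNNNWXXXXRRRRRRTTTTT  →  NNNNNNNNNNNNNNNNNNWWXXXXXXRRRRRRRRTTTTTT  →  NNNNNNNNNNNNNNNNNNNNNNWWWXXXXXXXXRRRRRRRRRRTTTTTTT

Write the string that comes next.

NNNNNNNNNNNNNNNNNNNNNNNNNNWWWWXXXXXXXXXXRRRRRRRRRRRRTTTTTTTT

Reading off run lengths: N runs 14, 18, 22; W runs 1, 2, 3; X runs 4, 6, 8; R runs 6, 8, 10; T runs 5, 6, 7 — each is linear in n, where the shown terms are n = 3, 4, 5.
For the next term, n = 6, so the run lengths are 26, 4, 10, 12, 8.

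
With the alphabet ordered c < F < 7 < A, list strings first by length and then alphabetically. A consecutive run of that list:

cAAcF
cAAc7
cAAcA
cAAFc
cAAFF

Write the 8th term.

cAA7c

Stepping forward 3 times from cAAFF: cAAFF → cAAF7 → cAAFA, then the target.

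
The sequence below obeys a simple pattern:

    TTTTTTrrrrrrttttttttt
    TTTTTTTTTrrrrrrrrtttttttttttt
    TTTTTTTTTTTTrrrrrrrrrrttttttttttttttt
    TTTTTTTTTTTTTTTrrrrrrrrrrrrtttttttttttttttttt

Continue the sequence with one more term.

Term n consists of 3n T's, followed by 2n+2 r's, followed by 3n+3 t's, where the shown terms are n = 2, 3, 4, 5.
Setting n = 6 gives 18, 14, 21 characters in each block.

TTTTTTTTTTTTTTTTTTrrrrrrrrrrrrrrttttttttttttttttttttt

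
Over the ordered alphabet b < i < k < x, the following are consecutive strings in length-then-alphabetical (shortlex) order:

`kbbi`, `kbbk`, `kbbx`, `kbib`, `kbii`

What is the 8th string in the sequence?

Continuing the enumeration 3 steps past kbii: kbii → kbik → kbix → (answer).

kbkb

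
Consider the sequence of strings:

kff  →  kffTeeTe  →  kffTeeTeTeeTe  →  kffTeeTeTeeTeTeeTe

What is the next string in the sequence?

kffTeeTeTeeTeTeeTeTeeTe

The strings grow by a fixed suffix TeeTe each time.
One more step from kffTeeTeTeeTeTeeTe gives the answer.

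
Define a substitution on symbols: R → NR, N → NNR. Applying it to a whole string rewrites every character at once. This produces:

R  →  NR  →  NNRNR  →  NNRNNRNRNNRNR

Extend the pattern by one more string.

Rewriting the 13 symbols of NNRNNRNRNNRNR one by one yields NNR NNR NR NNR NNR NR NNR NR NNR NNR NR NNR NR; concatenated:

NNRNNRNRNNRNNRNRNNRNRNNRNNRNRNNRNR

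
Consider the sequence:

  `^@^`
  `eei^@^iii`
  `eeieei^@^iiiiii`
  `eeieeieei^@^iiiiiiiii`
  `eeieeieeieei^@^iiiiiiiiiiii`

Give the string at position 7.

eeieeieeieeieeieei^@^iiiiiiiiiiiiiiiiii

Every step adds eei to the front and iii to the end of the previous string.
From eeieeieeieei^@^iiiiiiiiiiii, 2 further steps: eeieeieeieei^@^iiiiiiiiiiii → eeieeieeieeieei^@^iiiiiiiiiiiiiii → (answer).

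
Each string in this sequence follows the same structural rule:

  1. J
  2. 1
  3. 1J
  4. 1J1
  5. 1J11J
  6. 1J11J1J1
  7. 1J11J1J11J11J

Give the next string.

1J11J1J11J11J1J11J1J1

This is a Fibonacci-style word recurrence s(k) = s(k−1)·s(k−2): e.g. 1·J = 1J.
The next term joins 1J11J1J11J11J and 1J11J1J1.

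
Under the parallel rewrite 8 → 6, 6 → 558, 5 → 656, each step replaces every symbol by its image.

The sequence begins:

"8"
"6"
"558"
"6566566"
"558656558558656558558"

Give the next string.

Replace each of the 21 characters of 558656558558656558558 in place — 656 656 6 558 656 558 656 656 6 656 656 6 558 656 558 656 656 6 656 656 6 — and concatenate.

65665665586565586566566656656655865655865665666566566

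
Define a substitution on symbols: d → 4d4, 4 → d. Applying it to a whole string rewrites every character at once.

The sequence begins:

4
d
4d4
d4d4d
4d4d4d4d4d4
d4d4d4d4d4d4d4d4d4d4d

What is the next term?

Rewriting the 21 symbols of d4d4d4d4d4d4d4d4d4d4d one by one yields 4d4 d 4d4 d 4d4 d 4d4 d 4d4 d 4d4 d 4d4 d 4d4 d 4d4 d 4d4 d 4d4; concatenated:

4d4d4d4d4d4d4d4d4d4d4d4d4d4d4d4d4d4d4d4d4d4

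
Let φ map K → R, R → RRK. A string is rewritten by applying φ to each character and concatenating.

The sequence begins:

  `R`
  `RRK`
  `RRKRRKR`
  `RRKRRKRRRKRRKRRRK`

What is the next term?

RRKRRKRRRKRRKRRRKRRKRRKRRRKRRKRRRKRRKRRKR

Applying the rule to each of the 17 symbols of RRKRRKRRRKRRKRRRK gives the pieces RRK RRK R RRK RRK R RRK RRK RRK R RRK RRK R RRK RRK RRK R, which concatenate to the answer.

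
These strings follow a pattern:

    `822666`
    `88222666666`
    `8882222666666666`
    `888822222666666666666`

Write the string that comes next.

Reading off run lengths: 8 runs 1, 2, 3, 4; 2 runs 2, 3, 4, 5; 6 runs 3, 6, 9, 12 — each is linear in n (n = 1, 2, …).
Setting n = 5 gives 5, 6, 15 characters in each block.

88888222222666666666666666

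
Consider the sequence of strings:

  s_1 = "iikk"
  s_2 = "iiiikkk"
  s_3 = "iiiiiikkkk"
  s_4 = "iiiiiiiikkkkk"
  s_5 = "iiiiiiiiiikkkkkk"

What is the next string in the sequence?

Term n consists of 2n i's, followed by n+1 k's (n = 1, 2, …).
At n = 6 the blocks have lengths 12, 7.

iiiiiiiiiiiikkkkkkk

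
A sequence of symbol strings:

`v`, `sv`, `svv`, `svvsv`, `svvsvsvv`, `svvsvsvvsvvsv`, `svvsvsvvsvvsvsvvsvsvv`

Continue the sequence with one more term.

From term 3 onward, concatenate the last term with the second-to-last: sv·v = svv, svv·sv = svvsv, …
The next term joins svvsvsvvsvvsvsvvsvsvv and svvsvsvvsvvsv.

svvsvsvvsvvsvsvvsvsvvsvvsvsvvsvvsv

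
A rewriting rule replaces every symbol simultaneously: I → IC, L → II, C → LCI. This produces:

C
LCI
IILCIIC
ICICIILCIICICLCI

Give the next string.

Replace each of the 16 characters of ICICIILCIICICLCI in place — IC LCI IC LCI IC IC II LCI IC IC LCI IC LCI II LCI IC — and concatenate.

ICLCIICLCIICICIILCIICICLCIICLCIIILCIIC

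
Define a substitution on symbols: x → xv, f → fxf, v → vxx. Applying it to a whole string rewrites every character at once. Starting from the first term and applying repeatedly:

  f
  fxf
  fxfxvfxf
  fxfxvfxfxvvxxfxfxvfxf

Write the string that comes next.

Applying the rule to each of the 21 symbols of fxfxvfxfxvvxxfxfxvfxf gives the pieces fxf xv fxf xv vxx fxf xv fxf xv vxx vxx xv xv fxf xv fxf xv vxx fxf xv fxf, which concatenate to the answer.

fxfxvfxfxvvxxfxfxvfxfxvvxxvxxxvxvfxfxvfxfxvvxxfxfxvfxf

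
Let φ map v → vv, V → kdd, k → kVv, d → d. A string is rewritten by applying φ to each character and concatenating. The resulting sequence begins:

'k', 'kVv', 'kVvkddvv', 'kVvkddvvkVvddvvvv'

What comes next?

φ(kVvkddvvkVvddvvvv) expands symbol-by-symbol to kVv kdd vv kVv d d vv vv kVv kdd vv d d vv vv vv vv; joining the 17 pieces gives the next term.

kVvkddvvkVvddvvvvkVvkddvvddvvvvvvvv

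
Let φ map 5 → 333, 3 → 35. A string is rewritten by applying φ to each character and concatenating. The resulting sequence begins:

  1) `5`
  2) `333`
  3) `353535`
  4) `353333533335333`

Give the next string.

353333535353533335353535333353535

Replace each of the 15 characters of 353333533335333 in place — 35 333 35 35 35 35 333 35 35 35 35 333 35 35 35 — and concatenate.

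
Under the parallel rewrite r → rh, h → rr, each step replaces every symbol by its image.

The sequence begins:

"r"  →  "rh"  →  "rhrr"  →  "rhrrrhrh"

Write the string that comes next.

rhrrrhrhrhrrrhrr

Expanding rhrrrhrh: r→rh, h→rr, r→rh, r→rh, r→rh, h→rr, r→rh, h→rr. Concatenated: rh rr rh rh rh rr rh rr.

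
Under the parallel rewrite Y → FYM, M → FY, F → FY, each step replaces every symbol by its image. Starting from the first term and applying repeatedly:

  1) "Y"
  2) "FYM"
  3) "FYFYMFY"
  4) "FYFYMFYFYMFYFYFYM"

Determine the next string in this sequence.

FYFYMFYFYMFYFYFYMFYFYMFYFYFYMFYFYMFYFYMFY

φ(FYFYMFYFYMFYFYFYM) expands symbol-by-symbol to FY FYM FY FYM FY FY FYM FY FYM FY FY FYM FY FYM FY FYM FY; joining the 17 pieces gives the next term.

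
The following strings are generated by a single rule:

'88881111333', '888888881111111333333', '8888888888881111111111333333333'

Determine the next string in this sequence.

The n-th term is 4n 8's then 3n+1 1's then 3n 3's (n = 1, 2, …).
Setting n = 4 gives 16, 13, 12 characters in each block.

88888888888888881111111111111333333333333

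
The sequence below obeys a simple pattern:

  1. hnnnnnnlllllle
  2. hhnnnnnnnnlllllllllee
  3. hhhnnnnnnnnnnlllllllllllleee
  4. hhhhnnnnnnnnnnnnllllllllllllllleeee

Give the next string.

The n-th term is n-1 h's then 2n+2 n's then 3n l's then n-1 e's, where the shown terms are n = 2, 3, 4, 5.
For the next term, n = 6, so the run lengths are 5, 14, 18, 5.

hhhhhnnnnnnnnnnnnnnlllllllllllllllllleeeee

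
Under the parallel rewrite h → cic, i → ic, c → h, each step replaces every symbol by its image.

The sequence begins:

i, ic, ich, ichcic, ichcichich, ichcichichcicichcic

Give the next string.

Rewriting the 19 symbols of ichcichichcicichcic one by one yields ic h cic h ic h cic ic h cic h ic h ic h cic h ic h; concatenated:

ichcichichcicichcichichichcichich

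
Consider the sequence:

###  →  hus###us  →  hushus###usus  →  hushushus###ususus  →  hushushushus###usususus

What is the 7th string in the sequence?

hushushushushushus###usususususus

Each term wraps the previous one in hus on the left and us on the right.
From hushushushus###usususus, 2 further steps: hushushushus###usususus → hushushushushus###ususususus → (answer).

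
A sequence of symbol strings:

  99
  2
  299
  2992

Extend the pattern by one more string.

From term 3 onward, concatenate the last term with the second-to-last: 2·99 = 299, 299·2 = 2992, …
The next term joins 2992 and 299.

2992299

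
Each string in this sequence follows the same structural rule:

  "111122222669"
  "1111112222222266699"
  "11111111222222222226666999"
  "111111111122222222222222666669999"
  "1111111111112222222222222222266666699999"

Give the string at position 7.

111111111111111122222222222222222222222666666669999999

Each string has the form 1^{2n+2} 2^{3n+2} 6^{n+1} 9^{n} (n = 1, 2, …).
Setting n = 7 gives 16, 23, 8, 7 characters in each block.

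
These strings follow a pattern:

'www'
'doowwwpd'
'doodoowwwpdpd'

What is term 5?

s(k+1) = doo·s(k)·pd, so each term gains doo as a prefix and pd as a suffix.
From doodoowwwpdpd, 2 further steps: doodoowwwpdpd → doodoodoowwwpdpdpd → (answer).

doodoodoodoowwwpdpdpdpd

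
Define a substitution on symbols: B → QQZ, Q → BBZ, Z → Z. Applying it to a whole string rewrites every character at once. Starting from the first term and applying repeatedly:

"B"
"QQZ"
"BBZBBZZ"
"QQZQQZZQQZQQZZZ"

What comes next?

Applying the rule to each of the 15 symbols of QQZQQZZQQZQQZZZ gives the pieces BBZ BBZ Z BBZ BBZ Z Z BBZ BBZ Z BBZ BBZ Z Z Z, which concatenate to the answer.

BBZBBZZBBZBBZZZBBZBBZZBBZBBZZZZ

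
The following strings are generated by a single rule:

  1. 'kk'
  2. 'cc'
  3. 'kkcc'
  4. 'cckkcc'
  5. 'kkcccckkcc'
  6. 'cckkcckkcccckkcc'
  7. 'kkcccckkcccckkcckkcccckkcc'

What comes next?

This is a Fibonacci-style word recurrence s(k) = s(k−2)·s(k−1): e.g. kk·cc = kkcc.
So term 8 is cckkcckkcccckkcc·kkcccckkcccckkcckkcccckkcc.

cckkcckkcccckkcckkcccckkcccckkcckkcccckkcc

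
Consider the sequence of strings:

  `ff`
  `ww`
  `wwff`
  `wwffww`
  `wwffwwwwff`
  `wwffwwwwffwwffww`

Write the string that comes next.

wwffwwwwffwwffwwwwffwwwwff

From term 3 onward, concatenate the last term with the second-to-last: ww·ff = wwff, wwff·ww = wwffww, …
Continuing: wwffwwwwffwwffww · wwffwwwwff gives term 7.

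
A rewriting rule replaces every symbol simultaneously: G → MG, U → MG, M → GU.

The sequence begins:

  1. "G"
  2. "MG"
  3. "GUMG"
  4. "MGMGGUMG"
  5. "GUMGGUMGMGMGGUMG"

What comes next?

Rewriting the 16 symbols of GUMGGUMGMGMGGUMG one by one yields MG MG GU MG MG MG GU MG GU MG GU MG MG MG GU MG; concatenated:

MGMGGUMGMGMGGUMGGUMGGUMGMGMGGUMG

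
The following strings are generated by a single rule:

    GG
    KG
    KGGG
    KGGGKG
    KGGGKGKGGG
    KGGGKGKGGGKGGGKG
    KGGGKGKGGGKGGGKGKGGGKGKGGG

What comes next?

KGGGKGKGGGKGGGKGKGGGKGKGGGKGGGKGKGGGKGGGKG

Each term (from the third on) is the previous term followed by the one before it: term 3 = KG·GG = KGGG.
The next term joins KGGGKGKGGGKGGGKGKGGGKGKGGG and KGGGKGKGGGKGGGKG.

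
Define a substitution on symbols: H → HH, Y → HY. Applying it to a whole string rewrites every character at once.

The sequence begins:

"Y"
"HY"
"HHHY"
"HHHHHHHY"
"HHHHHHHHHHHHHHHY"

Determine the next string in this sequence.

Replace each of the 16 characters of HHHHHHHHHHHHHHHY in place — HH HH HH HH HH HH HH HH HH HH HH HH HH HH HH HY — and concatenate.

HHHHHHHHHHHHHHHHHHHHHHHHHHHHHHHY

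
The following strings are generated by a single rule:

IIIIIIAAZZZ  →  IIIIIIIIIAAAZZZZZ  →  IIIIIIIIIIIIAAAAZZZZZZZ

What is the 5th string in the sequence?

The n-th term is 3n I's then n A's then 2n-1 Z's, where the shown terms are n = 2, 3, 4.
For term 5, n = 6, so the run lengths are 18, 6, 11.

IIIIIIIIIIIIIIIIIIAAAAAAZZZZZZZZZZZ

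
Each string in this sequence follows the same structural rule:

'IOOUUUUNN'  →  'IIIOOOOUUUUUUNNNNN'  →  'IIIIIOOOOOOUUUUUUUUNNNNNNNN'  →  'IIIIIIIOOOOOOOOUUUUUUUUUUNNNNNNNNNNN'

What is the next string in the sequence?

Each string has the form I^{2n-1} O^{2n} U^{2n+2} N^{3n-1} (n = 1, 2, …).
For the next term, n = 5, so the run lengths are 9, 10, 12, 14.

IIIIIIIIIOOOOOOOOOOUUUUUUUUUUUUNNNNNNNNNNNNNN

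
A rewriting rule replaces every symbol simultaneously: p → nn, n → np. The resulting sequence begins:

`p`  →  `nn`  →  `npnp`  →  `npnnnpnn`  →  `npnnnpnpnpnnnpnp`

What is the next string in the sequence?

npnnnpnpnpnnnpnnnpnnnpnpnpnnnpnn

Applying the rule to each of the 16 symbols of npnnnpnpnpnnnpnp gives the pieces np nn np np np nn np nn np nn np np np nn np nn, which concatenate to the answer.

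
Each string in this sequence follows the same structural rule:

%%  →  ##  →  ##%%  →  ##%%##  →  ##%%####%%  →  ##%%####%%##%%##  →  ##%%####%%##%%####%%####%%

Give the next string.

##%%####%%##%%####%%####%%##%%####%%##%%##

Each term (from the third on) is the previous term followed by the one before it: term 3 = ##·%% = ##%%.
The next term joins ##%%####%%##%%####%%####%% and ##%%####%%##%%##.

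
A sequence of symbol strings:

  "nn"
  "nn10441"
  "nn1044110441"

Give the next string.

nn104411044110441

The strings grow by a fixed suffix 10441 each time.
So the next term is nn1044110441·10441.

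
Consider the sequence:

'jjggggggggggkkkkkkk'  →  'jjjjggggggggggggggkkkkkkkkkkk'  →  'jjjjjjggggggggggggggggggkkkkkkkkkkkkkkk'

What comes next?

Term n consists of 2n-2 j's, followed by 4n+2 g's, followed by 4n-1 k's, where the shown terms are n = 2, 3, 4.
At n = 5 the blocks have lengths 8, 22, 19.

jjjjjjjjggggggggggggggggggggggkkkkkkkkkkkkkkkkkkk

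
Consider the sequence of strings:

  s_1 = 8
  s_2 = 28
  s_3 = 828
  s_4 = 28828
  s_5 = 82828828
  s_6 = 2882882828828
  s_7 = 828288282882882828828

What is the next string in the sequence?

2882882828828828288282882882828828

Each term (from the third on) is the two preceding terms concatenated in order: term 3 = 8·28 = 828.
Continuing: 2882882828828 · 828288282882882828828 gives term 8.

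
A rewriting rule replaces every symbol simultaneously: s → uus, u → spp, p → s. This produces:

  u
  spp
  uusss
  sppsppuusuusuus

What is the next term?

uusssuussssppsppuussppsppuussppsppuus

Replace each of the 15 characters of sppsppuusuusuus in place — uus s s uus s s spp spp uus spp spp uus spp spp uus — and concatenate.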